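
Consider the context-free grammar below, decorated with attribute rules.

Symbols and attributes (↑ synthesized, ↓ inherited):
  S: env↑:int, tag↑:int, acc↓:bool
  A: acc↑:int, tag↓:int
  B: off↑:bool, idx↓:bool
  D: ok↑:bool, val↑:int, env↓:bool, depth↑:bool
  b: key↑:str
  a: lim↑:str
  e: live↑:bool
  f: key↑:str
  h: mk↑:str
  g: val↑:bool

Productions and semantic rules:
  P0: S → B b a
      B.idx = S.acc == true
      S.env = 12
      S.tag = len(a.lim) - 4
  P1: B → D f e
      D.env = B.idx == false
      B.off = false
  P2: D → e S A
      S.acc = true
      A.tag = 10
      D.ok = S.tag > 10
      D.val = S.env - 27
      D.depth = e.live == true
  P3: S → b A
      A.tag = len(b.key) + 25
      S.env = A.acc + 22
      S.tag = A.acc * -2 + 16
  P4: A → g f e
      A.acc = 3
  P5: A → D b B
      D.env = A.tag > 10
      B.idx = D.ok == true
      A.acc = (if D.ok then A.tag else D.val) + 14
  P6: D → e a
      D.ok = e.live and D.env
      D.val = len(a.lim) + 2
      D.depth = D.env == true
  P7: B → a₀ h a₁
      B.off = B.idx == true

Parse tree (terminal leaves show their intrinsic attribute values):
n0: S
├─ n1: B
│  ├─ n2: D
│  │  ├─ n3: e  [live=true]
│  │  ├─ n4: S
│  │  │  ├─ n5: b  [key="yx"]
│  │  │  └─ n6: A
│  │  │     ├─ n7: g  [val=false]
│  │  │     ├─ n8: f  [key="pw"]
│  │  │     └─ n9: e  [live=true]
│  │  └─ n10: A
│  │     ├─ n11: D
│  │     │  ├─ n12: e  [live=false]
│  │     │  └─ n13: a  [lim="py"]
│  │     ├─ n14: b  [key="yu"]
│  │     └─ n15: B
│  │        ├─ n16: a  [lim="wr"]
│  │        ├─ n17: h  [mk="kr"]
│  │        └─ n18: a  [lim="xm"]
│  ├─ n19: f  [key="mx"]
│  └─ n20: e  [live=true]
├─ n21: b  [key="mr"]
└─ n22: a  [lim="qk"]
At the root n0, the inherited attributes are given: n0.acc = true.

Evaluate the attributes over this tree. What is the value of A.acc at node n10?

18

1. n0.acc = true  [given at root]
2. n1.idx = true  [S.acc == true]
3. n2.env = false  [B.idx == false]
4. n3.live = true  [terminal]
5. n4.acc = true  [true]
6. n5.key = "yx"  [terminal]
7. n6.tag = 27  [len(b.key) + 25]
8. n7.val = false  [terminal]
9. n8.key = "pw"  [terminal]
10. n9.live = true  [terminal]
11. n6.acc = 3  [3]
12. n4.env = 25  [A.acc + 22]
13. n4.tag = 10  [A.acc * -2 + 16]
14. n10.tag = 10  [10]
15. n11.env = false  [A.tag > 10]
16. n12.live = false  [terminal]
17. n13.lim = "py"  [terminal]
18. n11.ok = false  [e.live and D.env]
19. n11.val = 4  [len(a.lim) + 2]
20. n11.depth = false  [D.env == true]
21. n14.key = "yu"  [terminal]
22. n15.idx = false  [D.ok == true]
23. n16.lim = "wr"  [terminal]
24. n17.mk = "kr"  [terminal]
25. n18.lim = "xm"  [terminal]
26. n15.off = false  [B.idx == true]
27. n10.acc = 18  [(if D.ok then A.tag else D.val) + 14]
28. n2.ok = false  [S.tag > 10]
29. n2.val = -2  [S.env - 27]
30. n2.depth = true  [e.live == true]
31. n19.key = "mx"  [terminal]
32. n20.live = true  [terminal]
33. n1.off = false  [false]
34. n21.key = "mr"  [terminal]
35. n22.lim = "qk"  [terminal]
36. n0.env = 12  [12]
37. n0.tag = -2  [len(a.lim) - 4]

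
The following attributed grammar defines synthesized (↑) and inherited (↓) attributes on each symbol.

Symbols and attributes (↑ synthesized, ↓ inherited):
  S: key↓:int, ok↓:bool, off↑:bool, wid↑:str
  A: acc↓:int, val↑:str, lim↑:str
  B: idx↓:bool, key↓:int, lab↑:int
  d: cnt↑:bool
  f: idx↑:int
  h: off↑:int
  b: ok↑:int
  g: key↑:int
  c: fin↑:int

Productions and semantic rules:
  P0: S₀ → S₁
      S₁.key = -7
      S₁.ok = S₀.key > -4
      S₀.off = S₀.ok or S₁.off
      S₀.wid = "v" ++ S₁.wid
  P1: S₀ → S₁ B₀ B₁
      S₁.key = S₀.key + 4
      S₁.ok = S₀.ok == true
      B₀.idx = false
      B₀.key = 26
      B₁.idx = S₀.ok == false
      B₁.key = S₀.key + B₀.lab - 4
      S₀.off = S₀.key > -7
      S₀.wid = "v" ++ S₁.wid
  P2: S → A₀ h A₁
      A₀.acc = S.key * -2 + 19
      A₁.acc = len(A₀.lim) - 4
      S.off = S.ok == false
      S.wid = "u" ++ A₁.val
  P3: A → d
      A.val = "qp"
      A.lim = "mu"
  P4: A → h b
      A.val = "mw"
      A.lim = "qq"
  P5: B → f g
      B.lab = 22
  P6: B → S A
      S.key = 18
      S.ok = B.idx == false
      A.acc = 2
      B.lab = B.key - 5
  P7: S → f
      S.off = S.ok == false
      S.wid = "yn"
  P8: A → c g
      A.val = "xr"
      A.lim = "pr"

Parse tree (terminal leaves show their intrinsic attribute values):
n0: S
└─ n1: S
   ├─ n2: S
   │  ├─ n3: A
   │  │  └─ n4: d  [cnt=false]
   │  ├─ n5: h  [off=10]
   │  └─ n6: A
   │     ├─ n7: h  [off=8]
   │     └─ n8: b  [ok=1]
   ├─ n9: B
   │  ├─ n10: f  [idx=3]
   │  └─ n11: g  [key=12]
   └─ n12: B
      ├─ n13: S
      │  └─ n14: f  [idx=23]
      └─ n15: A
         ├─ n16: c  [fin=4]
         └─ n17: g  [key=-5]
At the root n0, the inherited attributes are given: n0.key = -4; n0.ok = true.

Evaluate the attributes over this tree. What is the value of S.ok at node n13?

false

1. n0.key = -4  [given at root]
2. n0.ok = true  [given at root]
3. n1.key = -7  [-7]
4. n1.ok = false  [S₀.key > -4]
5. n2.key = -3  [S₀.key + 4]
6. n2.ok = false  [S₀.ok == true]
7. n3.acc = 25  [S.key * -2 + 19]
8. n4.cnt = false  [terminal]
9. n3.val = "qp"  ["qp"]
10. n3.lim = "mu"  ["mu"]
11. n5.off = 10  [terminal]
12. n6.acc = -2  [len(A₀.lim) - 4]
13. n7.off = 8  [terminal]
14. n8.ok = 1  [terminal]
15. n6.val = "mw"  ["mw"]
16. n6.lim = "qq"  ["qq"]
17. n2.off = true  [S.ok == false]
18. n2.wid = "umw"  ["u" ++ A₁.val]
19. n9.idx = false  [false]
20. n9.key = 26  [26]
21. n10.idx = 3  [terminal]
22. n11.key = 12  [terminal]
23. n9.lab = 22  [22]
24. n12.idx = true  [S₀.ok == false]
25. n12.key = 11  [S₀.key + B₀.lab - 4]
26. n13.key = 18  [18]
27. n13.ok = false  [B.idx == false]
28. n14.idx = 23  [terminal]
29. n13.off = true  [S.ok == false]
30. n13.wid = "yn"  ["yn"]
31. n15.acc = 2  [2]
32. n16.fin = 4  [terminal]
33. n17.key = -5  [terminal]
34. n15.val = "xr"  ["xr"]
35. n15.lim = "pr"  ["pr"]
36. n12.lab = 6  [B.key - 5]
37. n1.off = false  [S₀.key > -7]
38. n1.wid = "vumw"  ["v" ++ S₁.wid]
39. n0.off = true  [S₀.ok or S₁.off]
40. n0.wid = "vvumw"  ["v" ++ S₁.wid]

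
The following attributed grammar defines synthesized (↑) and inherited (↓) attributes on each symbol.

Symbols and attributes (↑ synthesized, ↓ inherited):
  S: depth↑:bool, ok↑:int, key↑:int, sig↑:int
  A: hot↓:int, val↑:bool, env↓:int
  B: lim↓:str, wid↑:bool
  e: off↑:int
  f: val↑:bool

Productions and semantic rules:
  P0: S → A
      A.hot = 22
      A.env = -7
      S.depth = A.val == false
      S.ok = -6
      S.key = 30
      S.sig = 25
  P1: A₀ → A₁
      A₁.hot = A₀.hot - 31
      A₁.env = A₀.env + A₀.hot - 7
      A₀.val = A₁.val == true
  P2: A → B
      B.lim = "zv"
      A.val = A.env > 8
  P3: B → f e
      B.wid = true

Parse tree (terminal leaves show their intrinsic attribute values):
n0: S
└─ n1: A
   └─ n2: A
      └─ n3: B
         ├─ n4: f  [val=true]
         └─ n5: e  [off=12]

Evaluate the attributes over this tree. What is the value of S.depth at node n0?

1. n1.hot = 22  [22]
2. n1.env = -7  [-7]
3. n2.hot = -9  [A₀.hot - 31]
4. n2.env = 8  [A₀.env + A₀.hot - 7]
5. n3.lim = "zv"  ["zv"]
6. n4.val = true  [terminal]
7. n5.off = 12  [terminal]
8. n3.wid = true  [true]
9. n2.val = false  [A.env > 8]
10. n1.val = false  [A₁.val == true]
11. n0.depth = true  [A.val == false]
12. n0.ok = -6  [-6]
13. n0.key = 30  [30]
14. n0.sig = 25  [25]

true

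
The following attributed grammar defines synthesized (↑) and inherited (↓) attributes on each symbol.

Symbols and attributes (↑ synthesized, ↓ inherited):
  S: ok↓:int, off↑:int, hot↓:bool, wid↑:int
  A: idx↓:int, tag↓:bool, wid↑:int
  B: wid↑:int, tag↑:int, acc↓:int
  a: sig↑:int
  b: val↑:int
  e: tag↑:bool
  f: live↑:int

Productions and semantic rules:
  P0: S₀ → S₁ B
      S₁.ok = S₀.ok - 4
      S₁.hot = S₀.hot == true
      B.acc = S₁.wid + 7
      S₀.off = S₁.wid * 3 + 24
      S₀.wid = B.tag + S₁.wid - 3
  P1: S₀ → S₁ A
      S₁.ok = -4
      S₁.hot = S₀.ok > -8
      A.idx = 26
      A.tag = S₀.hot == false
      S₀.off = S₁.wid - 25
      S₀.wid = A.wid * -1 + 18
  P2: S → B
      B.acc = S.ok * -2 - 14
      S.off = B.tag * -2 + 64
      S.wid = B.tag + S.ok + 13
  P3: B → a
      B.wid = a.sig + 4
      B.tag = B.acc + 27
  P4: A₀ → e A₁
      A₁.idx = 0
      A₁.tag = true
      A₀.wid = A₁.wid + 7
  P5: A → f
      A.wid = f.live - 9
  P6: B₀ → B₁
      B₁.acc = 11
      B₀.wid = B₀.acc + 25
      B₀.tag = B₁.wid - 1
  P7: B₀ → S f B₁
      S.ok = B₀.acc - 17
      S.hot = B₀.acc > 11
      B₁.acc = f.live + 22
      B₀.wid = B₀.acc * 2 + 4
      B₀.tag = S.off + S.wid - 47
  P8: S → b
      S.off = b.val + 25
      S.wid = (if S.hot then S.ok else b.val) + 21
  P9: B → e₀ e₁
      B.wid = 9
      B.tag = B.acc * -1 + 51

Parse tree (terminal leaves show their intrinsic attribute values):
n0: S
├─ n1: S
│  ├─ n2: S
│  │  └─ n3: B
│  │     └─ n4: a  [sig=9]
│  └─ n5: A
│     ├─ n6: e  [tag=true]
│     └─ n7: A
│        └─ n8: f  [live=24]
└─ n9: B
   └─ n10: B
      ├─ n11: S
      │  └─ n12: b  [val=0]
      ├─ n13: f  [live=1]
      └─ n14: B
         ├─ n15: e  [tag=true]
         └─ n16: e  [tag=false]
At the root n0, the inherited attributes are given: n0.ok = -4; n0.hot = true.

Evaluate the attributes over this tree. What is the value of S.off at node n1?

5

1. n0.ok = -4  [given at root]
2. n0.hot = true  [given at root]
3. n1.ok = -8  [S₀.ok - 4]
4. n1.hot = true  [S₀.hot == true]
5. n2.ok = -4  [-4]
6. n2.hot = false  [S₀.ok > -8]
7. n3.acc = -6  [S.ok * -2 - 14]
8. n4.sig = 9  [terminal]
9. n3.wid = 13  [a.sig + 4]
10. n3.tag = 21  [B.acc + 27]
11. n2.off = 22  [B.tag * -2 + 64]
12. n2.wid = 30  [B.tag + S.ok + 13]
13. n5.idx = 26  [26]
14. n5.tag = false  [S₀.hot == false]
15. n6.tag = true  [terminal]
16. n7.idx = 0  [0]
17. n7.tag = true  [true]
18. n8.live = 24  [terminal]
19. n7.wid = 15  [f.live - 9]
20. n5.wid = 22  [A₁.wid + 7]
21. n1.off = 5  [S₁.wid - 25]
22. n1.wid = -4  [A.wid * -1 + 18]
23. n9.acc = 3  [S₁.wid + 7]
24. n10.acc = 11  [11]
25. n11.ok = -6  [B₀.acc - 17]
26. n11.hot = false  [B₀.acc > 11]
27. n12.val = 0  [terminal]
28. n11.off = 25  [b.val + 25]
29. n11.wid = 21  [(if S.hot then S.ok else b.val) + 21]
30. n13.live = 1  [terminal]
31. n14.acc = 23  [f.live + 22]
32. n15.tag = true  [terminal]
33. n16.tag = false  [terminal]
34. n14.wid = 9  [9]
35. n14.tag = 28  [B.acc * -1 + 51]
36. n10.wid = 26  [B₀.acc * 2 + 4]
37. n10.tag = -1  [S.off + S.wid - 47]
38. n9.wid = 28  [B₀.acc + 25]
39. n9.tag = 25  [B₁.wid - 1]
40. n0.off = 12  [S₁.wid * 3 + 24]
41. n0.wid = 18  [B.tag + S₁.wid - 3]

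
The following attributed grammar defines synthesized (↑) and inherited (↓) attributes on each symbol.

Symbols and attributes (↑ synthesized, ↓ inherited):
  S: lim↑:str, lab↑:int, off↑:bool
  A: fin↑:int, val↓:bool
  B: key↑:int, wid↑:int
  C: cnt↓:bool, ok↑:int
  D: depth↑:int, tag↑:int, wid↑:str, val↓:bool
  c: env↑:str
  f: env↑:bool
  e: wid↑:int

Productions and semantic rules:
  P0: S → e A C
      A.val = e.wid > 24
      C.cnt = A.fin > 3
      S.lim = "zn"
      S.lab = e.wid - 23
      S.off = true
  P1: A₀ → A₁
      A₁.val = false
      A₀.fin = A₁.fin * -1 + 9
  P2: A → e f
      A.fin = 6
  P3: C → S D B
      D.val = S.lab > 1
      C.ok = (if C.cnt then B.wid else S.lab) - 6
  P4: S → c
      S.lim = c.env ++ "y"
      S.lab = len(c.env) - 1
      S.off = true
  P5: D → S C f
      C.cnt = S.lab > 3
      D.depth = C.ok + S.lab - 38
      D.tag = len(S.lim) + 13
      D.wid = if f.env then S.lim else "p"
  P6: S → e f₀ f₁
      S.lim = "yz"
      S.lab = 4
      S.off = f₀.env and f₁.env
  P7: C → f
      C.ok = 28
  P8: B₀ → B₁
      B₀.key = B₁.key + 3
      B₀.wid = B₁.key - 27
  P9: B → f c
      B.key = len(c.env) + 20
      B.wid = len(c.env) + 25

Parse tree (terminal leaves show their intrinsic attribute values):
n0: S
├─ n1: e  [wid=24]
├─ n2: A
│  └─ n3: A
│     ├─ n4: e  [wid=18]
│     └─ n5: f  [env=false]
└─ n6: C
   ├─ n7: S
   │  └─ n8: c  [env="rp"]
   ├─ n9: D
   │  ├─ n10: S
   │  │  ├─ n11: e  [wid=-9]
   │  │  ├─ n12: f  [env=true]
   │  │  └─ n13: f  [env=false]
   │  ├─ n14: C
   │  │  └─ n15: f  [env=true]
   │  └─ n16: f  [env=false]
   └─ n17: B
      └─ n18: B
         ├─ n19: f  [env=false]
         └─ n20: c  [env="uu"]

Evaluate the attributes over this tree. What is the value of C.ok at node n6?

-5

1. n1.wid = 24  [terminal]
2. n2.val = false  [e.wid > 24]
3. n3.val = false  [false]
4. n4.wid = 18  [terminal]
5. n5.env = false  [terminal]
6. n3.fin = 6  [6]
7. n2.fin = 3  [A₁.fin * -1 + 9]
8. n6.cnt = false  [A.fin > 3]
9. n8.env = "rp"  [terminal]
10. n7.lim = "rpy"  [c.env ++ "y"]
11. n7.lab = 1  [len(c.env) - 1]
12. n7.off = true  [true]
13. n9.val = false  [S.lab > 1]
14. n11.wid = -9  [terminal]
15. n12.env = true  [terminal]
16. n13.env = false  [terminal]
17. n10.lim = "yz"  ["yz"]
18. n10.lab = 4  [4]
19. n10.off = false  [f₀.env and f₁.env]
20. n14.cnt = true  [S.lab > 3]
21. n15.env = true  [terminal]
22. n14.ok = 28  [28]
23. n16.env = false  [terminal]
24. n9.depth = -6  [C.ok + S.lab - 38]
25. n9.tag = 15  [len(S.lim) + 13]
26. n9.wid = "p"  [if f.env then S.lim else "p"]
27. n19.env = false  [terminal]
28. n20.env = "uu"  [terminal]
29. n18.key = 22  [len(c.env) + 20]
30. n18.wid = 27  [len(c.env) + 25]
31. n17.key = 25  [B₁.key + 3]
32. n17.wid = -5  [B₁.key - 27]
33. n6.ok = -5  [(if C.cnt then B.wid else S.lab) - 6]
34. n0.lim = "zn"  ["zn"]
35. n0.lab = 1  [e.wid - 23]
36. n0.off = true  [true]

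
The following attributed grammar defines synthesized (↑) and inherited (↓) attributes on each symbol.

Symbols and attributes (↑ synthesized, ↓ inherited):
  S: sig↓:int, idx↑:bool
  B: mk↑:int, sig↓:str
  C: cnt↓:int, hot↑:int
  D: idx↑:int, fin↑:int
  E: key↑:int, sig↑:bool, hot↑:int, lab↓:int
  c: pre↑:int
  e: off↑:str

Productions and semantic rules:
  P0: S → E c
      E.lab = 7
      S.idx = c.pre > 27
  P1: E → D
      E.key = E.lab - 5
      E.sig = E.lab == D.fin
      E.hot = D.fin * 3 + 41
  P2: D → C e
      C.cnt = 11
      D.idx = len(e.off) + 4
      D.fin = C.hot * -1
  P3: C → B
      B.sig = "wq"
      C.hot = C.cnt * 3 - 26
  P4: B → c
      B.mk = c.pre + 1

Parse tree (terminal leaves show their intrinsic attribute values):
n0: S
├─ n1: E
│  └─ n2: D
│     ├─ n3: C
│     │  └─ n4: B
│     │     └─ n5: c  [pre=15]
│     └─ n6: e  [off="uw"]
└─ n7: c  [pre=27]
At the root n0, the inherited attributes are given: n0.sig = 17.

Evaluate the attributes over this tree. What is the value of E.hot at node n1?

1. n0.sig = 17  [given at root]
2. n1.lab = 7  [7]
3. n3.cnt = 11  [11]
4. n4.sig = "wq"  ["wq"]
5. n5.pre = 15  [terminal]
6. n4.mk = 16  [c.pre + 1]
7. n3.hot = 7  [C.cnt * 3 - 26]
8. n6.off = "uw"  [terminal]
9. n2.idx = 6  [len(e.off) + 4]
10. n2.fin = -7  [C.hot * -1]
11. n1.key = 2  [E.lab - 5]
12. n1.sig = false  [E.lab == D.fin]
13. n1.hot = 20  [D.fin * 3 + 41]
14. n7.pre = 27  [terminal]
15. n0.idx = false  [c.pre > 27]

20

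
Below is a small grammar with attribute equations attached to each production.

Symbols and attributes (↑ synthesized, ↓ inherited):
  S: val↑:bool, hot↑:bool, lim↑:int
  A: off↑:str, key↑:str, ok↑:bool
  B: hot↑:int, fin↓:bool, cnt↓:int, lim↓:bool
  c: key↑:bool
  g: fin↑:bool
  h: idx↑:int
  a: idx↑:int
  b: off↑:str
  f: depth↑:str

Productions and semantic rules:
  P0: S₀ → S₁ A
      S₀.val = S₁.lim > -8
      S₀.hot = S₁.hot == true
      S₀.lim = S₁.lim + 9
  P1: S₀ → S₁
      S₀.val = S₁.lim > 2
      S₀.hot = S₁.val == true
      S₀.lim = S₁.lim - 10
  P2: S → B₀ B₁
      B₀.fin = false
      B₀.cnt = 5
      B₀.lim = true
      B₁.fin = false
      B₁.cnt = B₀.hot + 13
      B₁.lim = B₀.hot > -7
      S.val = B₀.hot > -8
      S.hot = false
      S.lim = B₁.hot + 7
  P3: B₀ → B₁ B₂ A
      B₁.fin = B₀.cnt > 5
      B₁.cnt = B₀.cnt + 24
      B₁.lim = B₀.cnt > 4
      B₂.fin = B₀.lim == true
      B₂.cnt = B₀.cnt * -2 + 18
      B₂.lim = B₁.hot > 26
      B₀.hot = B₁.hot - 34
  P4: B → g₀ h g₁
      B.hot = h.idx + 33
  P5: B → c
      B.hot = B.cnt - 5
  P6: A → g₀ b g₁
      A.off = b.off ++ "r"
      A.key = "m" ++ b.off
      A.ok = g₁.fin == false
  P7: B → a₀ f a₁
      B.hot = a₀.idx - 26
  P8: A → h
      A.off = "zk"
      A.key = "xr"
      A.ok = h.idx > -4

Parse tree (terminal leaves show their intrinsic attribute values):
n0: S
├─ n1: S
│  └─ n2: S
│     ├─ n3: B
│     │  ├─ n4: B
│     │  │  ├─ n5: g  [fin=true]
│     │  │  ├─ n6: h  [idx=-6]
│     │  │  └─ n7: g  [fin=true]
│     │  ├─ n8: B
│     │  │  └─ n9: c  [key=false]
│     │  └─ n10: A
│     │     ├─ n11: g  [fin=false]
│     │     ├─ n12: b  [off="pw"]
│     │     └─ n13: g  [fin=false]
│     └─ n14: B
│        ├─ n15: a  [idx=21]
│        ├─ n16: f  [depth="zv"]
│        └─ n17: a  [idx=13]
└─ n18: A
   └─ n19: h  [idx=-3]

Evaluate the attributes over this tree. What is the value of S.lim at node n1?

1. n3.fin = false  [false]
2. n3.cnt = 5  [5]
3. n3.lim = true  [true]
4. n4.fin = false  [B₀.cnt > 5]
5. n4.cnt = 29  [B₀.cnt + 24]
6. n4.lim = true  [B₀.cnt > 4]
7. n5.fin = true  [terminal]
8. n6.idx = -6  [terminal]
9. n7.fin = true  [terminal]
10. n4.hot = 27  [h.idx + 33]
11. n8.fin = true  [B₀.lim == true]
12. n8.cnt = 8  [B₀.cnt * -2 + 18]
13. n8.lim = true  [B₁.hot > 26]
14. n9.key = false  [terminal]
15. n8.hot = 3  [B.cnt - 5]
16. n11.fin = false  [terminal]
17. n12.off = "pw"  [terminal]
18. n13.fin = false  [terminal]
19. n10.off = "pwr"  [b.off ++ "r"]
20. n10.key = "mpw"  ["m" ++ b.off]
21. n10.ok = true  [g₁.fin == false]
22. n3.hot = -7  [B₁.hot - 34]
23. n14.fin = false  [false]
24. n14.cnt = 6  [B₀.hot + 13]
25. n14.lim = false  [B₀.hot > -7]
26. n15.idx = 21  [terminal]
27. n16.depth = "zv"  [terminal]
28. n17.idx = 13  [terminal]
29. n14.hot = -5  [a₀.idx - 26]
30. n2.val = true  [B₀.hot > -8]
31. n2.hot = false  [false]
32. n2.lim = 2  [B₁.hot + 7]
33. n1.val = false  [S₁.lim > 2]
34. n1.hot = true  [S₁.val == true]
35. n1.lim = -8  [S₁.lim - 10]
36. n19.idx = -3  [terminal]
37. n18.off = "zk"  ["zk"]
38. n18.key = "xr"  ["xr"]
39. n18.ok = true  [h.idx > -4]
40. n0.val = false  [S₁.lim > -8]
41. n0.hot = true  [S₁.hot == true]
42. n0.lim = 1  [S₁.lim + 9]

-8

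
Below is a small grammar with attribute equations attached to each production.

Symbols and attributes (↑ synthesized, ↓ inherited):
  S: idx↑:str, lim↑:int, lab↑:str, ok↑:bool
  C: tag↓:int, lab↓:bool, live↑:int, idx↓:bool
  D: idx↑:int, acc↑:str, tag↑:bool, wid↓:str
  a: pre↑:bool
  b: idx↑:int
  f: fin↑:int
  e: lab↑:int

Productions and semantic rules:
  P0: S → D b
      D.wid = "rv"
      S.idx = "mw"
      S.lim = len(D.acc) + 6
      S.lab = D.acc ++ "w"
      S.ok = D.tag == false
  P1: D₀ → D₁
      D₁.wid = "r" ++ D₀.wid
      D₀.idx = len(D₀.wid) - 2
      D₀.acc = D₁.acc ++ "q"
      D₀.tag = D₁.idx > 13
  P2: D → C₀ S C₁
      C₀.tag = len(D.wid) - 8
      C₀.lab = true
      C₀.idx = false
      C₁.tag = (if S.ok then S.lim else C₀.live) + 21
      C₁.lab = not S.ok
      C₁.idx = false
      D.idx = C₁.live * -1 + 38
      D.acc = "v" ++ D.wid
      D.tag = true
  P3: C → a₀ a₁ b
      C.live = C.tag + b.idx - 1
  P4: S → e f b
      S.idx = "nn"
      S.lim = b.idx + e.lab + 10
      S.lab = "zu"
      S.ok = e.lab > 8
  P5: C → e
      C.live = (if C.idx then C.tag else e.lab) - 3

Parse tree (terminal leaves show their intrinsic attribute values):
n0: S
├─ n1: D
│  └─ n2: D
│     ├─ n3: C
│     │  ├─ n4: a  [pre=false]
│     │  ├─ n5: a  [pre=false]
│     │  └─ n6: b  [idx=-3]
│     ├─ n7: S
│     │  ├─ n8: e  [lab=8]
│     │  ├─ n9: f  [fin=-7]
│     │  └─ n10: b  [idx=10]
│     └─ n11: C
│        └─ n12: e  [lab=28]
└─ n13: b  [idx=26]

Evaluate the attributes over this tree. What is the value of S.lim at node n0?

11

1. n1.wid = "rv"  ["rv"]
2. n2.wid = "rrv"  ["r" ++ D₀.wid]
3. n3.tag = -5  [len(D.wid) - 8]
4. n3.lab = true  [true]
5. n3.idx = false  [false]
6. n4.pre = false  [terminal]
7. n5.pre = false  [terminal]
8. n6.idx = -3  [terminal]
9. n3.live = -9  [C.tag + b.idx - 1]
10. n8.lab = 8  [terminal]
11. n9.fin = -7  [terminal]
12. n10.idx = 10  [terminal]
13. n7.idx = "nn"  ["nn"]
14. n7.lim = 28  [b.idx + e.lab + 10]
15. n7.lab = "zu"  ["zu"]
16. n7.ok = false  [e.lab > 8]
17. n11.tag = 12  [(if S.ok then S.lim else C₀.live) + 21]
18. n11.lab = true  [not S.ok]
19. n11.idx = false  [false]
20. n12.lab = 28  [terminal]
21. n11.live = 25  [(if C.idx then C.tag else e.lab) - 3]
22. n2.idx = 13  [C₁.live * -1 + 38]
23. n2.acc = "vrrv"  ["v" ++ D.wid]
24. n2.tag = true  [true]
25. n1.idx = 0  [len(D₀.wid) - 2]
26. n1.acc = "vrrvq"  [D₁.acc ++ "q"]
27. n1.tag = false  [D₁.idx > 13]
28. n13.idx = 26  [terminal]
29. n0.idx = "mw"  ["mw"]
30. n0.lim = 11  [len(D.acc) + 6]
31. n0.lab = "vrrvqw"  [D.acc ++ "w"]
32. n0.ok = true  [D.tag == false]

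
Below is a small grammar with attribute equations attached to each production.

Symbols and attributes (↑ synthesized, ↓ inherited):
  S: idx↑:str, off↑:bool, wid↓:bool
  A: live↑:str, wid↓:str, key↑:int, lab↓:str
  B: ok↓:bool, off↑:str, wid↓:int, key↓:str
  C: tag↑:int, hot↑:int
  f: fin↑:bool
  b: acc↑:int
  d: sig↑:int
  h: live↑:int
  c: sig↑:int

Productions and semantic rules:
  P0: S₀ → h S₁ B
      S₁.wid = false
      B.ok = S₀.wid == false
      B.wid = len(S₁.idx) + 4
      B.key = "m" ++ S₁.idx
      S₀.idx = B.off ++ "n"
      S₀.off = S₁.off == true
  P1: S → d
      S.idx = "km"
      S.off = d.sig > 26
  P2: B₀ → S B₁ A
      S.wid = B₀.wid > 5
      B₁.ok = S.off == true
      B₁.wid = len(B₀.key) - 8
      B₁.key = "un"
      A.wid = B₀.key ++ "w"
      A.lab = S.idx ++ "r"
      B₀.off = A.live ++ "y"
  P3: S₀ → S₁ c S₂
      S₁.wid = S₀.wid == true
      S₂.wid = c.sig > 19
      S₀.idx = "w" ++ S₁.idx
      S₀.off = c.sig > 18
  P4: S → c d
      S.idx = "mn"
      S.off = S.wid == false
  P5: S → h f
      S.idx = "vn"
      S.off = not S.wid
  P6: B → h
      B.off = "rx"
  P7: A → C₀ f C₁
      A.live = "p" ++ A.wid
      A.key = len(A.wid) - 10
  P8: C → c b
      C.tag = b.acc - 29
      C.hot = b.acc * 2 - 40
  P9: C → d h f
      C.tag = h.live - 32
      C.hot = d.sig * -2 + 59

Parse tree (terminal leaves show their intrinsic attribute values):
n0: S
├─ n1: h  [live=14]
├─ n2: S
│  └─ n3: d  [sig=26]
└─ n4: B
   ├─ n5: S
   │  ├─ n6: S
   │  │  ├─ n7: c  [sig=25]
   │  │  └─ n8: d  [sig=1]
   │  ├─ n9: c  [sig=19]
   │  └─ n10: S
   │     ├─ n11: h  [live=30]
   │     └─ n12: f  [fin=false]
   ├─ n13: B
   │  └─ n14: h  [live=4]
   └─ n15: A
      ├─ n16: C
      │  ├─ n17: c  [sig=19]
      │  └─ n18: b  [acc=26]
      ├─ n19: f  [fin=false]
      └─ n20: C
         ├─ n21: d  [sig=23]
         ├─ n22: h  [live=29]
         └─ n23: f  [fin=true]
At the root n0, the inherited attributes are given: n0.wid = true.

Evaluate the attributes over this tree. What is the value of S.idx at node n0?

"pmkmwyn"

1. n0.wid = true  [given at root]
2. n1.live = 14  [terminal]
3. n2.wid = false  [false]
4. n3.sig = 26  [terminal]
5. n2.idx = "km"  ["km"]
6. n2.off = false  [d.sig > 26]
7. n4.ok = false  [S₀.wid == false]
8. n4.wid = 6  [len(S₁.idx) + 4]
9. n4.key = "mkm"  ["m" ++ S₁.idx]
10. n5.wid = true  [B₀.wid > 5]
11. n6.wid = true  [S₀.wid == true]
12. n7.sig = 25  [terminal]
13. n8.sig = 1  [terminal]
14. n6.idx = "mn"  ["mn"]
15. n6.off = false  [S.wid == false]
16. n9.sig = 19  [terminal]
17. n10.wid = false  [c.sig > 19]
18. n11.live = 30  [terminal]
19. n12.fin = false  [terminal]
20. n10.idx = "vn"  ["vn"]
21. n10.off = true  [not S.wid]
22. n5.idx = "wmn"  ["w" ++ S₁.idx]
23. n5.off = true  [c.sig > 18]
24. n13.ok = true  [S.off == true]
25. n13.wid = -5  [len(B₀.key) - 8]
26. n13.key = "un"  ["un"]
27. n14.live = 4  [terminal]
28. n13.off = "rx"  ["rx"]
29. n15.wid = "mkmw"  [B₀.key ++ "w"]
30. n15.lab = "wmnr"  [S.idx ++ "r"]
31. n17.sig = 19  [terminal]
32. n18.acc = 26  [terminal]
33. n16.tag = -3  [b.acc - 29]
34. n16.hot = 12  [b.acc * 2 - 40]
35. n19.fin = false  [terminal]
36. n21.sig = 23  [terminal]
37. n22.live = 29  [terminal]
38. n23.fin = true  [terminal]
39. n20.tag = -3  [h.live - 32]
40. n20.hot = 13  [d.sig * -2 + 59]
41. n15.live = "pmkmw"  ["p" ++ A.wid]
42. n15.key = -6  [len(A.wid) - 10]
43. n4.off = "pmkmwy"  [A.live ++ "y"]
44. n0.idx = "pmkmwyn"  [B.off ++ "n"]
45. n0.off = false  [S₁.off == true]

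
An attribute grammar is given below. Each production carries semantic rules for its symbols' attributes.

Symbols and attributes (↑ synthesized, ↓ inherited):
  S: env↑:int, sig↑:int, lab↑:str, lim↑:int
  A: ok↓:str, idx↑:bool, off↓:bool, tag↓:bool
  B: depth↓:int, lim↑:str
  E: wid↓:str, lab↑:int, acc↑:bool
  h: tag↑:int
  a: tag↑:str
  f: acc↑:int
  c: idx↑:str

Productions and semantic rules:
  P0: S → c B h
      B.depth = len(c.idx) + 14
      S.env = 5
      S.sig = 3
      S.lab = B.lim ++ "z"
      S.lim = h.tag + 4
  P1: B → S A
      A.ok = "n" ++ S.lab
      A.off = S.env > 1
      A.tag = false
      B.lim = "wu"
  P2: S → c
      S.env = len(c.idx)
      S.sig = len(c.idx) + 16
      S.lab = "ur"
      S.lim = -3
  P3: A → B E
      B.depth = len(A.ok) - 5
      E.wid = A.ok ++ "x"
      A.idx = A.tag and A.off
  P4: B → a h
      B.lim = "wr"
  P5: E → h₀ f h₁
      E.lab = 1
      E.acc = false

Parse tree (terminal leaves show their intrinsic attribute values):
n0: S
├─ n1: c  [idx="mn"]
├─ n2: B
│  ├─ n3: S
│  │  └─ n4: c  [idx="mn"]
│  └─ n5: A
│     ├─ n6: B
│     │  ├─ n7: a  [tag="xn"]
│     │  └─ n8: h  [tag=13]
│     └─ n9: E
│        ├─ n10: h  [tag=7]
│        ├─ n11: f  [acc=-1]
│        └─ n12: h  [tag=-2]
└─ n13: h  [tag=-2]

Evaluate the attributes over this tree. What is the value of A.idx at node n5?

false

1. n1.idx = "mn"  [terminal]
2. n2.depth = 16  [len(c.idx) + 14]
3. n4.idx = "mn"  [terminal]
4. n3.env = 2  [len(c.idx)]
5. n3.sig = 18  [len(c.idx) + 16]
6. n3.lab = "ur"  ["ur"]
7. n3.lim = -3  [-3]
8. n5.ok = "nur"  ["n" ++ S.lab]
9. n5.off = true  [S.env > 1]
10. n5.tag = false  [false]
11. n6.depth = -2  [len(A.ok) - 5]
12. n7.tag = "xn"  [terminal]
13. n8.tag = 13  [terminal]
14. n6.lim = "wr"  ["wr"]
15. n9.wid = "nurx"  [A.ok ++ "x"]
16. n10.tag = 7  [terminal]
17. n11.acc = -1  [terminal]
18. n12.tag = -2  [terminal]
19. n9.lab = 1  [1]
20. n9.acc = false  [false]
21. n5.idx = false  [A.tag and A.off]
22. n2.lim = "wu"  ["wu"]
23. n13.tag = -2  [terminal]
24. n0.env = 5  [5]
25. n0.sig = 3  [3]
26. n0.lab = "wuz"  [B.lim ++ "z"]
27. n0.lim = 2  [h.tag + 4]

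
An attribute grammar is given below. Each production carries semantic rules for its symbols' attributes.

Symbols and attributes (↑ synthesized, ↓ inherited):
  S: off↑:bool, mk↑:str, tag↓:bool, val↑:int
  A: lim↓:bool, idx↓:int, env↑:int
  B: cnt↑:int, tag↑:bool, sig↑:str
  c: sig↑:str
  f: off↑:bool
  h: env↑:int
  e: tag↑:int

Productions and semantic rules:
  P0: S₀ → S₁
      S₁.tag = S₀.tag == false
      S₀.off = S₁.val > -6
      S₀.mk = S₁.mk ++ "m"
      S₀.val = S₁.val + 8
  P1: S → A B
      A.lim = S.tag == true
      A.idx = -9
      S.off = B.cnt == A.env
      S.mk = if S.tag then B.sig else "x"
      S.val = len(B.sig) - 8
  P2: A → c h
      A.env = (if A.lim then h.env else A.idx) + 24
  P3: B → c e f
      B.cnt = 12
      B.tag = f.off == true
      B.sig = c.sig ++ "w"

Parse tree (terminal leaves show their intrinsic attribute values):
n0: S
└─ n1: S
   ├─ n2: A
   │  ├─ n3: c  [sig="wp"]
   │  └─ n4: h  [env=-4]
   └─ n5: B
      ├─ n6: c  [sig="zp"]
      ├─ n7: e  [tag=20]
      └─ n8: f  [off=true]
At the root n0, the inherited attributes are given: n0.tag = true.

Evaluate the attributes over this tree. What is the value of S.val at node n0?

1. n0.tag = true  [given at root]
2. n1.tag = false  [S₀.tag == false]
3. n2.lim = false  [S.tag == true]
4. n2.idx = -9  [-9]
5. n3.sig = "wp"  [terminal]
6. n4.env = -4  [terminal]
7. n2.env = 15  [(if A.lim then h.env else A.idx) + 24]
8. n6.sig = "zp"  [terminal]
9. n7.tag = 20  [terminal]
10. n8.off = true  [terminal]
11. n5.cnt = 12  [12]
12. n5.tag = true  [f.off == true]
13. n5.sig = "zpw"  [c.sig ++ "w"]
14. n1.off = false  [B.cnt == A.env]
15. n1.mk = "x"  [if S.tag then B.sig else "x"]
16. n1.val = -5  [len(B.sig) - 8]
17. n0.off = true  [S₁.val > -6]
18. n0.mk = "xm"  [S₁.mk ++ "m"]
19. n0.val = 3  [S₁.val + 8]

3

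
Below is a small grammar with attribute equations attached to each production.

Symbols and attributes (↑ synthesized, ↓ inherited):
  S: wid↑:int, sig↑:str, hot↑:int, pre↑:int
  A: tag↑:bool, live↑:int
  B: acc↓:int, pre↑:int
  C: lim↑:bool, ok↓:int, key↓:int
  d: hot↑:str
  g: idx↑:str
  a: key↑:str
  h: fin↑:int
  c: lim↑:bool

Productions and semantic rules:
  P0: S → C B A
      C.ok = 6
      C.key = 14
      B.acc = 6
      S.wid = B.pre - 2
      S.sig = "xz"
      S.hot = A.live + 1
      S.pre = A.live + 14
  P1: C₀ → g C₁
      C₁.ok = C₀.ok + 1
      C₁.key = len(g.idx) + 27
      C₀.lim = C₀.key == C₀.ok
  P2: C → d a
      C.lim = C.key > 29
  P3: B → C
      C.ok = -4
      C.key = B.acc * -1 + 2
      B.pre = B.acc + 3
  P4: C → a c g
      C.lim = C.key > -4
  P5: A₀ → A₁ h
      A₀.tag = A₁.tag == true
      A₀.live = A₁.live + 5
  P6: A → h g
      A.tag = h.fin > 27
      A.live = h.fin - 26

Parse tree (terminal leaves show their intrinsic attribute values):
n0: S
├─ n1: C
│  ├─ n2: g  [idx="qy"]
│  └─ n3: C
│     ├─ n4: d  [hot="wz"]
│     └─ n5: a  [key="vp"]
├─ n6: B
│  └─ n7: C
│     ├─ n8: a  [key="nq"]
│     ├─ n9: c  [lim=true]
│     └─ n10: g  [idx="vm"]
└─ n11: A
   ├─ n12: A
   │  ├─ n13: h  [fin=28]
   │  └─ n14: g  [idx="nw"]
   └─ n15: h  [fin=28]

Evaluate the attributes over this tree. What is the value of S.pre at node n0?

1. n1.ok = 6  [6]
2. n1.key = 14  [14]
3. n2.idx = "qy"  [terminal]
4. n3.ok = 7  [C₀.ok + 1]
5. n3.key = 29  [len(g.idx) + 27]
6. n4.hot = "wz"  [terminal]
7. n5.key = "vp"  [terminal]
8. n3.lim = false  [C.key > 29]
9. n1.lim = false  [C₀.key == C₀.ok]
10. n6.acc = 6  [6]
11. n7.ok = -4  [-4]
12. n7.key = -4  [B.acc * -1 + 2]
13. n8.key = "nq"  [terminal]
14. n9.lim = true  [terminal]
15. n10.idx = "vm"  [terminal]
16. n7.lim = false  [C.key > -4]
17. n6.pre = 9  [B.acc + 3]
18. n13.fin = 28  [terminal]
19. n14.idx = "nw"  [terminal]
20. n12.tag = true  [h.fin > 27]
21. n12.live = 2  [h.fin - 26]
22. n15.fin = 28  [terminal]
23. n11.tag = true  [A₁.tag == true]
24. n11.live = 7  [A₁.live + 5]
25. n0.wid = 7  [B.pre - 2]
26. n0.sig = "xz"  ["xz"]
27. n0.hot = 8  [A.live + 1]
28. n0.pre = 21  [A.live + 14]

21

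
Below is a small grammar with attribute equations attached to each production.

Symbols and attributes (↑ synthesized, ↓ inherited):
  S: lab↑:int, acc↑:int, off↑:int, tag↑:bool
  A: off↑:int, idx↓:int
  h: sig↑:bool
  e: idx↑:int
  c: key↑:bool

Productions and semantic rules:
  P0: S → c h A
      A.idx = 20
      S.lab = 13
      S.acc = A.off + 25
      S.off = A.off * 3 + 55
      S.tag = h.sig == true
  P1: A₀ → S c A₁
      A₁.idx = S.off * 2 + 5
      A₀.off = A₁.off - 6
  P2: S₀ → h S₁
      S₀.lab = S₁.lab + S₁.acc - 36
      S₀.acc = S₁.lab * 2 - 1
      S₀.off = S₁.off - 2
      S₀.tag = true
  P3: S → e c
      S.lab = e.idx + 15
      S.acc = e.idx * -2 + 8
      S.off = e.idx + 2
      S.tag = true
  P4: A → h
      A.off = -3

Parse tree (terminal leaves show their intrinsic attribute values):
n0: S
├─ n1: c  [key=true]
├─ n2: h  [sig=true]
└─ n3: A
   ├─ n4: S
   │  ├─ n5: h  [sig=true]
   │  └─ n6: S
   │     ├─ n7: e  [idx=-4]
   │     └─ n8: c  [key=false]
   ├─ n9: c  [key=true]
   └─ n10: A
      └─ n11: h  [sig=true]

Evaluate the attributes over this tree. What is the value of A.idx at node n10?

-3

1. n1.key = true  [terminal]
2. n2.sig = true  [terminal]
3. n3.idx = 20  [20]
4. n5.sig = true  [terminal]
5. n7.idx = -4  [terminal]
6. n8.key = false  [terminal]
7. n6.lab = 11  [e.idx + 15]
8. n6.acc = 16  [e.idx * -2 + 8]
9. n6.off = -2  [e.idx + 2]
10. n6.tag = true  [true]
11. n4.lab = -9  [S₁.lab + S₁.acc - 36]
12. n4.acc = 21  [S₁.lab * 2 - 1]
13. n4.off = -4  [S₁.off - 2]
14. n4.tag = true  [true]
15. n9.key = true  [terminal]
16. n10.idx = -3  [S.off * 2 + 5]
17. n11.sig = true  [terminal]
18. n10.off = -3  [-3]
19. n3.off = -9  [A₁.off - 6]
20. n0.lab = 13  [13]
21. n0.acc = 16  [A.off + 25]
22. n0.off = 28  [A.off * 3 + 55]
23. n0.tag = true  [h.sig == true]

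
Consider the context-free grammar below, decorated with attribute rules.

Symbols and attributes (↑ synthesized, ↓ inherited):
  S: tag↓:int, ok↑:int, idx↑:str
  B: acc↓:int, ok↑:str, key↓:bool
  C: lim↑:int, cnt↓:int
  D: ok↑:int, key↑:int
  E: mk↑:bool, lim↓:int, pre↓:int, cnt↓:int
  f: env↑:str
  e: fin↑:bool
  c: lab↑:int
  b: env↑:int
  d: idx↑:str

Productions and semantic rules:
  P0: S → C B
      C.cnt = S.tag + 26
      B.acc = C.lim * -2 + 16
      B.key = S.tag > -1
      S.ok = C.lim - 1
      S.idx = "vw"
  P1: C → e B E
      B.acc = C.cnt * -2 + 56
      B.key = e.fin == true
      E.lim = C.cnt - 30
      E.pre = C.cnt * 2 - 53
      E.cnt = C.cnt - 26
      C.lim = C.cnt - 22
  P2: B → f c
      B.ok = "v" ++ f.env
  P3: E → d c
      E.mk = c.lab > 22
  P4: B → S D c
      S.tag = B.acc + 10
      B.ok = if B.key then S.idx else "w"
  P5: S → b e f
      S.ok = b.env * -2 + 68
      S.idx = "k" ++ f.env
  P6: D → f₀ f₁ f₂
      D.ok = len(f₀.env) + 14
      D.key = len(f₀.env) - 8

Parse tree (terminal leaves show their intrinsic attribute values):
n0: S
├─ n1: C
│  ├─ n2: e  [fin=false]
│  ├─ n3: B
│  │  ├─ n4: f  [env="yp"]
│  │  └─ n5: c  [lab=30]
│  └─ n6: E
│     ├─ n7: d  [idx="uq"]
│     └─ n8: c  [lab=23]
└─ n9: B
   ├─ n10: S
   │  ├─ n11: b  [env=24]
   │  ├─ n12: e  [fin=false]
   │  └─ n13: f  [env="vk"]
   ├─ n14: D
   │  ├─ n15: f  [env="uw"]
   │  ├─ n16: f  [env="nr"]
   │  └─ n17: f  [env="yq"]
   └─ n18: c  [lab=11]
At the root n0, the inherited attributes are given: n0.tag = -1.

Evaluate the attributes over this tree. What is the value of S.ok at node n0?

2

1. n0.tag = -1  [given at root]
2. n1.cnt = 25  [S.tag + 26]
3. n2.fin = false  [terminal]
4. n3.acc = 6  [C.cnt * -2 + 56]
5. n3.key = false  [e.fin == true]
6. n4.env = "yp"  [terminal]
7. n5.lab = 30  [terminal]
8. n3.ok = "vyp"  ["v" ++ f.env]
9. n6.lim = -5  [C.cnt - 30]
10. n6.pre = -3  [C.cnt * 2 - 53]
11. n6.cnt = -1  [C.cnt - 26]
12. n7.idx = "uq"  [terminal]
13. n8.lab = 23  [terminal]
14. n6.mk = true  [c.lab > 22]
15. n1.lim = 3  [C.cnt - 22]
16. n9.acc = 10  [C.lim * -2 + 16]
17. n9.key = false  [S.tag > -1]
18. n10.tag = 20  [B.acc + 10]
19. n11.env = 24  [terminal]
20. n12.fin = false  [terminal]
21. n13.env = "vk"  [terminal]
22. n10.ok = 20  [b.env * -2 + 68]
23. n10.idx = "kvk"  ["k" ++ f.env]
24. n15.env = "uw"  [terminal]
25. n16.env = "nr"  [terminal]
26. n17.env = "yq"  [terminal]
27. n14.ok = 16  [len(f₀.env) + 14]
28. n14.key = -6  [len(f₀.env) - 8]
29. n18.lab = 11  [terminal]
30. n9.ok = "w"  [if B.key then S.idx else "w"]
31. n0.ok = 2  [C.lim - 1]
32. n0.idx = "vw"  ["vw"]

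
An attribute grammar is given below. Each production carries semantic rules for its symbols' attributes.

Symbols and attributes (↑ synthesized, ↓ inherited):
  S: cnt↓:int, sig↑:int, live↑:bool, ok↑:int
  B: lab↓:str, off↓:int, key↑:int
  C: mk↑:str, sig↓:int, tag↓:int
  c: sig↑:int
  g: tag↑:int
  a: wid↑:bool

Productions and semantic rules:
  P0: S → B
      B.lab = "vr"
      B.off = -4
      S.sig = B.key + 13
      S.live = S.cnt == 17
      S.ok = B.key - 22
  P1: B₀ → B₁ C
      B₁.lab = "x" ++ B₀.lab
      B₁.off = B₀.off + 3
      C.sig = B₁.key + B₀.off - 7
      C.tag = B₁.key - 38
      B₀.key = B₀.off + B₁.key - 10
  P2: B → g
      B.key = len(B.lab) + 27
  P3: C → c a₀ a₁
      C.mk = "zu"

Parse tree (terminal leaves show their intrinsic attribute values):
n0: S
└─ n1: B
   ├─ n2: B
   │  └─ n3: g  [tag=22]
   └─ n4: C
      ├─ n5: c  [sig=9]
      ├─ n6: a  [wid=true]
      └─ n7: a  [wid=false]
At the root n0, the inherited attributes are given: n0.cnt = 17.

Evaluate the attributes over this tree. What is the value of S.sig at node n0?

29

1. n0.cnt = 17  [given at root]
2. n1.lab = "vr"  ["vr"]
3. n1.off = -4  [-4]
4. n2.lab = "xvr"  ["x" ++ B₀.lab]
5. n2.off = -1  [B₀.off + 3]
6. n3.tag = 22  [terminal]
7. n2.key = 30  [len(B.lab) + 27]
8. n4.sig = 19  [B₁.key + B₀.off - 7]
9. n4.tag = -8  [B₁.key - 38]
10. n5.sig = 9  [terminal]
11. n6.wid = true  [terminal]
12. n7.wid = false  [terminal]
13. n4.mk = "zu"  ["zu"]
14. n1.key = 16  [B₀.off + B₁.key - 10]
15. n0.sig = 29  [B.key + 13]
16. n0.live = true  [S.cnt == 17]
17. n0.ok = -6  [B.key - 22]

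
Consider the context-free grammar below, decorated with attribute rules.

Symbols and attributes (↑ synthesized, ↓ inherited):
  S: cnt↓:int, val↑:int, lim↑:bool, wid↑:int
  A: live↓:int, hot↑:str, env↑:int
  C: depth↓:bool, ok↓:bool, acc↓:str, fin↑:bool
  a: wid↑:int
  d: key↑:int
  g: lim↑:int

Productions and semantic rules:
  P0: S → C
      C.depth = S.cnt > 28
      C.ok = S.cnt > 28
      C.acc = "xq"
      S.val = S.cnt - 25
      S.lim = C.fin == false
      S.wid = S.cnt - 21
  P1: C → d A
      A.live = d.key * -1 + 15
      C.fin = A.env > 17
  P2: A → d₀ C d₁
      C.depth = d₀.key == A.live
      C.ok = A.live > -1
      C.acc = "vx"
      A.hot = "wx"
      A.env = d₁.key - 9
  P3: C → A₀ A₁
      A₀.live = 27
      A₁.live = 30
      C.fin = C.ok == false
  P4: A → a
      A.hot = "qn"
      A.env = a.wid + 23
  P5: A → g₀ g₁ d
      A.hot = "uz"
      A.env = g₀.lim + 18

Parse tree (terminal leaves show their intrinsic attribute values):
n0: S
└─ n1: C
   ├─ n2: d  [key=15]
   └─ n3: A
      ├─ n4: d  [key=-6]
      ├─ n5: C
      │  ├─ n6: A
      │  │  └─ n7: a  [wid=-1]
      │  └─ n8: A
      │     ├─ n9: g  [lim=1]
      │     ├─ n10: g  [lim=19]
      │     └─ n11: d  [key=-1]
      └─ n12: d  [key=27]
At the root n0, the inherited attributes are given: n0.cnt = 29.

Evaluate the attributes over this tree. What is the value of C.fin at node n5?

1. n0.cnt = 29  [given at root]
2. n1.depth = true  [S.cnt > 28]
3. n1.ok = true  [S.cnt > 28]
4. n1.acc = "xq"  ["xq"]
5. n2.key = 15  [terminal]
6. n3.live = 0  [d.key * -1 + 15]
7. n4.key = -6  [terminal]
8. n5.depth = false  [d₀.key == A.live]
9. n5.ok = true  [A.live > -1]
10. n5.acc = "vx"  ["vx"]
11. n6.live = 27  [27]
12. n7.wid = -1  [terminal]
13. n6.hot = "qn"  ["qn"]
14. n6.env = 22  [a.wid + 23]
15. n8.live = 30  [30]
16. n9.lim = 1  [terminal]
17. n10.lim = 19  [terminal]
18. n11.key = -1  [terminal]
19. n8.hot = "uz"  ["uz"]
20. n8.env = 19  [g₀.lim + 18]
21. n5.fin = false  [C.ok == false]
22. n12.key = 27  [terminal]
23. n3.hot = "wx"  ["wx"]
24. n3.env = 18  [d₁.key - 9]
25. n1.fin = true  [A.env > 17]
26. n0.val = 4  [S.cnt - 25]
27. n0.lim = false  [C.fin == false]
28. n0.wid = 8  [S.cnt - 21]

false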